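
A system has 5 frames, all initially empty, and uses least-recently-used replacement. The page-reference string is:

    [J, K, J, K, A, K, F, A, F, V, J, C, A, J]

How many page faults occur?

6

J -> fault, frames (J)
K -> fault, frames (J K)
J -> hit
K -> hit
A -> fault, frames (J K A)
K -> hit
F -> fault, frames (J A K F)
A -> hit
F -> hit
V -> fault, frames (J K A F V)
J -> hit
C -> fault, evict K, frames (A F V J C)
A -> hit
J -> hit
Page faults: 6.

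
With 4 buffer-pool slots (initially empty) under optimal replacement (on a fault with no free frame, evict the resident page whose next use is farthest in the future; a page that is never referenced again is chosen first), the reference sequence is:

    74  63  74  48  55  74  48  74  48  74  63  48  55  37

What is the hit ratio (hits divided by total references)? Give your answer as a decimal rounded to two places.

74: fault, frames {74}
63: fault, frames {74,63}
74: hit
48: fault, frames {74,63,48}
55: fault, frames {74,63,48,55}
74: hit
48: hit
74: hit
48: hit
74: hit
63: hit
48: hit
55: hit
37: fault, evict 55, frames {74,63,48,37}
Hits: 9 of 14 references → 9/14 = 0.6429.

0.64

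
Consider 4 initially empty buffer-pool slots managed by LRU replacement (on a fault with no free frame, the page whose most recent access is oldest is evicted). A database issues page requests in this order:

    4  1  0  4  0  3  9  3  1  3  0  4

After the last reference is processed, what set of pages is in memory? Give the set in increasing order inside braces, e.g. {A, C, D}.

4 → miss, frames (4)
1 → miss, frames (4 1)
0 → miss, frames (4 1 0)
4 → hit
0 → hit
3 → miss, frames (1 4 0 3)
9 → miss, evict 1, frames (4 0 3 9)
3 → hit
1 → miss, evict 4, frames (0 9 3 1)
3 → hit
0 → hit
4 → miss, evict 9, frames (1 3 0 4)

{0, 1, 3, 4}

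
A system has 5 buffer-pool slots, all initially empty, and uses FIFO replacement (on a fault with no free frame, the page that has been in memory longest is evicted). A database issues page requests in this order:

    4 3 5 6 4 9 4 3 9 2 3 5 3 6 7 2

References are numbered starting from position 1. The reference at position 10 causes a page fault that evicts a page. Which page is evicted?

4

pos 1: 4 -> fault, frames [4]
pos 2: 3 -> fault, frames [4, 3]
pos 3: 5 -> fault, frames [4, 3, 5]
pos 4: 6 -> fault, frames [4, 3, 5, 6]
pos 5: 4 -> hit
pos 6: 9 -> fault, frames [4, 3, 5, 6, 9]
pos 7: 4 -> hit
pos 8: 3 -> hit
pos 9: 9 -> hit
pos 10: 2 -> fault, evict 4, frames [3, 5, 6, 9, 2]
At position 10, page 4 is evicted.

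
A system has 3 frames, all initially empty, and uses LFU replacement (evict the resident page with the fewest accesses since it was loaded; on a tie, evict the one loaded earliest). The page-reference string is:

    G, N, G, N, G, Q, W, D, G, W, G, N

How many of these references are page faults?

G -> miss, frames [G]
N -> miss, frames [G, N]
G -> hit
N -> hit
G -> hit
Q -> miss, frames [G, N, Q]
W -> miss, evict Q, frames [G, N, W]
D -> miss, evict W, frames [G, N, D]
G -> hit
W -> miss, evict D, frames [G, N, W]
G -> hit
N -> hit
Page faults: 6.

6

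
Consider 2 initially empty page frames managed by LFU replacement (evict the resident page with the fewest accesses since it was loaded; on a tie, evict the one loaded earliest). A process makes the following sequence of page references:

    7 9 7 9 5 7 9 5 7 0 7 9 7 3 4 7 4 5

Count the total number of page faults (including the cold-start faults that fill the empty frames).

13

7: fault, frames (7)
9: fault, frames (7 9)
7: hit
9: hit
5: fault, evict 7, frames (9 5)
7: fault, evict 5, frames (9 7)
9: hit
5: fault, evict 7, frames (9 5)
7: fault, evict 5, frames (9 7)
0: fault, evict 7, frames (9 0)
7: fault, evict 0, frames (9 7)
9: hit
7: hit
3: fault, evict 7, frames (9 3)
4: fault, evict 3, frames (9 4)
7: fault, evict 4, frames (9 7)
4: fault, evict 7, frames (9 4)
5: fault, evict 4, frames (9 5)
Page faults: 13.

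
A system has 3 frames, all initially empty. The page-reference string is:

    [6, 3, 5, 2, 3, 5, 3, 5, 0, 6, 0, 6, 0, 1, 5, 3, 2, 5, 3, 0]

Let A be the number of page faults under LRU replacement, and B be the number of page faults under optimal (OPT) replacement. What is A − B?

1

Under LRU: F F F F . . . . F F . . . F F F F . . F → 11 faults.
Under OPT: F F F F . . . . F F . . . F . F F . . F → 10 faults.
A − B = 11 − 10 = 1.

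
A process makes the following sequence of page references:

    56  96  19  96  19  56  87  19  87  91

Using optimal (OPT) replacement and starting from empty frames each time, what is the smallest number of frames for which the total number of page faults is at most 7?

f=1: 10 faults
f=2: 6 faults
f=3: 5 faults
f=4: 5 faults
f=5: 5 faults
Smallest f with faults ≤ 7 is 2.

2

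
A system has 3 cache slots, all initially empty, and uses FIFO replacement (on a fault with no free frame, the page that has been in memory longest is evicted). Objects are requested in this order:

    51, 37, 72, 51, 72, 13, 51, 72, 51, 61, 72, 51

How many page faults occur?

51 -> fault, frames [51]
37 -> fault, frames [51, 37]
72 -> fault, frames [51, 37, 72]
51 -> hit
72 -> hit
13 -> fault, evict 51, frames [37, 72, 13]
51 -> fault, evict 37, frames [72, 13, 51]
72 -> hit
51 -> hit
61 -> fault, evict 72, frames [13, 51, 61]
72 -> fault, evict 13, frames [51, 61, 72]
51 -> hit
Page faults: 7.

7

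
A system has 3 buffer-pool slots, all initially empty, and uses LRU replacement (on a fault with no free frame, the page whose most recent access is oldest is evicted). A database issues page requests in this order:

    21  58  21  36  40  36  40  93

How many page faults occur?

5

21: miss, frames (21)
58: miss, frames (21 58)
21: hit
36: miss, frames (58 21 36)
40: miss, evict 58, frames (21 36 40)
36: hit
40: hit
93: miss, evict 21, frames (36 40 93)
Page faults: 5.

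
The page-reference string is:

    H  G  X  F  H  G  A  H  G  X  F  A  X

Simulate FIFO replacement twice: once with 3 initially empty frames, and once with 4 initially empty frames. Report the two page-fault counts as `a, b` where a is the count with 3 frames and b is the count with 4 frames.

9, 10

3 frames: F F F F F F F . . F F . . → 9 faults.
4 frames: F F F F . . F F F F F F . → 10 faults.
10 > 9: adding a frame increased faults — Belady's anomaly.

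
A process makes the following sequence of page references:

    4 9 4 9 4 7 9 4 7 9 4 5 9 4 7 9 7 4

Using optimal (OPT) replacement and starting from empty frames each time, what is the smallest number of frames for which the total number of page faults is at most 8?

f=1: 18 faults
f=2: 9 faults
f=3: 5 faults
f=4: 4 faults
Smallest f with faults ≤ 8 is 3.

3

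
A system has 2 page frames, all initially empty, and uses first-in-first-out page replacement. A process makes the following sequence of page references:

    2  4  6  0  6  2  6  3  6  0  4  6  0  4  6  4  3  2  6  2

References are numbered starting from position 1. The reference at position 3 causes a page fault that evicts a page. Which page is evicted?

pos 1: 2: fault, frames {2}
pos 2: 4: fault, frames {2,4}
pos 3: 6: fault, evict 2, frames {4,6}
At position 3, page 2 is evicted.

2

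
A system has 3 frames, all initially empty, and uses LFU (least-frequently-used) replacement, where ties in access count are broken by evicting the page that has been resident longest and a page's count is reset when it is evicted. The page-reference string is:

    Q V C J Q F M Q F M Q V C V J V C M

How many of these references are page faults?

13

Q → fault, frames [Q]
V → fault, frames [Q, V]
C → fault, frames [Q, V, C]
J → fault, evict Q, frames [V, C, J]
Q → fault, evict V, frames [C, J, Q]
F → fault, evict C, frames [J, Q, F]
M → fault, evict J, frames [Q, F, M]
Q → hit
F → hit
M → hit
Q → hit
V → fault, evict F, frames [Q, M, V]
C → fault, evict V, frames [Q, M, C]
V → fault, evict C, frames [Q, M, V]
J → fault, evict V, frames [Q, M, J]
V → fault, evict J, frames [Q, M, V]
C → fault, evict V, frames [Q, M, C]
M → hit
Page faults: 13.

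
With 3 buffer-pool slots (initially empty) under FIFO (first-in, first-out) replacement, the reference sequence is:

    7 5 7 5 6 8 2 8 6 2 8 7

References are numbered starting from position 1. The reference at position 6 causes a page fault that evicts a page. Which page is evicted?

pos 1: 7 → fault, frames [7]
pos 2: 5 → fault, frames [7, 5]
pos 3: 7 → hit
pos 4: 5 → hit
pos 5: 6 → fault, frames [7, 5, 6]
pos 6: 8 → fault, evict 7, frames [5, 6, 8]
At position 6, page 7 is evicted.

7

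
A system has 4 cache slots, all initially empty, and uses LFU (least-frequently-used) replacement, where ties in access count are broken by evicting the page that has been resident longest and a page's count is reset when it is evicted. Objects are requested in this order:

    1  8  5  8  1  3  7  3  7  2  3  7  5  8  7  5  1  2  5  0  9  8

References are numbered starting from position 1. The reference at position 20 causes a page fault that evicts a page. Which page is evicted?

pos 1: 1: fault, frames (1)
pos 2: 8: fault, frames (1 8)
pos 3: 5: fault, frames (1 8 5)
pos 4: 8: hit
pos 5: 1: hit
pos 6: 3: fault, frames (1 8 5 3)
pos 7: 7: fault, evict 5, frames (1 8 3 7)
pos 8: 3: hit
pos 9: 7: hit
pos 10: 2: fault, evict 1, frames (8 3 7 2)
pos 11: 3: hit
pos 12: 7: hit
pos 13: 5: fault, evict 2, frames (8 3 7 5)
pos 14: 8: hit
pos 15: 7: hit
pos 16: 5: hit
pos 17: 1: fault, evict 5, frames (8 3 7 1)
pos 18: 2: fault, evict 1, frames (8 3 7 2)
pos 19: 5: fault, evict 2, frames (8 3 7 5)
pos 20: 0: fault, evict 5, frames (8 3 7 0)
At position 20, page 5 is evicted.

5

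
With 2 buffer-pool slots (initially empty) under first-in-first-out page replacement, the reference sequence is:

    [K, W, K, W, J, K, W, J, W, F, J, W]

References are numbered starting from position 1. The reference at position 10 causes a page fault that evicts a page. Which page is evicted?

pos 1: K: miss, frames [K]
pos 2: W: miss, frames [K, W]
pos 3: K: hit
pos 4: W: hit
pos 5: J: miss, evict K, frames [W, J]
pos 6: K: miss, evict W, frames [J, K]
pos 7: W: miss, evict J, frames [K, W]
pos 8: J: miss, evict K, frames [W, J]
pos 9: W: hit
pos 10: F: miss, evict W, frames [J, F]
At position 10, page W is evicted.

W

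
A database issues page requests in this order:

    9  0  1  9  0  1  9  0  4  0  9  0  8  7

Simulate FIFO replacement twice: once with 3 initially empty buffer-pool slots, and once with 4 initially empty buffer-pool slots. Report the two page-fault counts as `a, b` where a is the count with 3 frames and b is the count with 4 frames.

3 frames: F F F . . . . . F . F F F F → 8 faults.
4 frames: F F F . . . . . F . . . F F → 6 faults.
6 < 8: adding a frame reduced faults, as is typical.

8, 6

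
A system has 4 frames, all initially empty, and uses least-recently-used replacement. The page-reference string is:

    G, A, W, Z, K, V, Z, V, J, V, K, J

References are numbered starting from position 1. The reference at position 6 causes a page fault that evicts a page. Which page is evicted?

pos 1: G -> fault, frames {G}
pos 2: A -> fault, frames {G,A}
pos 3: W -> fault, frames {G,A,W}
pos 4: Z -> fault, frames {G,A,W,Z}
pos 5: K -> fault, evict G, frames {A,W,Z,K}
pos 6: V -> fault, evict A, frames {W,Z,K,V}
At position 6, page A is evicted.

A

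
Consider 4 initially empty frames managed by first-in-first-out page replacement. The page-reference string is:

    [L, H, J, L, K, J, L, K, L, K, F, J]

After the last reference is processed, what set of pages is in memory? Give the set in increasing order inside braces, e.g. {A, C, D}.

L → miss, frames {L}
H → miss, frames {L,H}
J → miss, frames {L,H,J}
L → hit
K → miss, frames {L,H,J,K}
J → hit
L → hit
K → hit
L → hit
K → hit
F → miss, evict L, frames {H,J,K,F}
J → hit

{F, H, J, K}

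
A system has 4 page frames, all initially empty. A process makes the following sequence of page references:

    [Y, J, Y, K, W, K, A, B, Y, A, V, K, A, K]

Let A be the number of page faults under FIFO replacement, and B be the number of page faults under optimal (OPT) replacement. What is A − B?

Under FIFO: F F . F F . F F F . F F F . → 10 faults.
Under OPT: F F . F F . F F . . F . . . → 7 faults.
A − B = 10 − 7 = 3.

3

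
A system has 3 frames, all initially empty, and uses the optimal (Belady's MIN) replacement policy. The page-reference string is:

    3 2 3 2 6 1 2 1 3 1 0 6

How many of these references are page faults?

3 → miss, frames {3}
2 → miss, frames {3,2}
3 → hit
2 → hit
6 → miss, frames {3,2,6}
1 → miss, evict 6, frames {3,2,1}
2 → hit
1 → hit
3 → hit
1 → hit
0 → miss, evict 1, frames {3,2,0}
6 → miss, evict 0, frames {3,2,6}
Page faults: 6.

6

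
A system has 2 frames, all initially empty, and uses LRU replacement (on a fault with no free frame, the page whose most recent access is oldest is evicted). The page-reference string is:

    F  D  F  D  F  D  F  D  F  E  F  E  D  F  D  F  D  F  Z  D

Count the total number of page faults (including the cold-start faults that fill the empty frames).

7

F -> miss, frames (F)
D -> miss, frames (F D)
F -> hit
D -> hit
F -> hit
D -> hit
F -> hit
D -> hit
F -> hit
E -> miss, evict D, frames (F E)
F -> hit
E -> hit
D -> miss, evict F, frames (E D)
F -> miss, evict E, frames (D F)
D -> hit
F -> hit
D -> hit
F -> hit
Z -> miss, evict D, frames (F Z)
D -> miss, evict F, frames (Z D)
Page faults: 7.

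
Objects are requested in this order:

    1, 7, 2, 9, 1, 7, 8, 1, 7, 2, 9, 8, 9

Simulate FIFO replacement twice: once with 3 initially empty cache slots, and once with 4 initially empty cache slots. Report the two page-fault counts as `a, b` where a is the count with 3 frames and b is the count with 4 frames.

9, 10

3 frames: F F F F F F F . . F F . . → 9 faults.
4 frames: F F F F . . F F F F F F . → 10 faults.
10 > 9: adding a frame increased faults — Belady's anomaly.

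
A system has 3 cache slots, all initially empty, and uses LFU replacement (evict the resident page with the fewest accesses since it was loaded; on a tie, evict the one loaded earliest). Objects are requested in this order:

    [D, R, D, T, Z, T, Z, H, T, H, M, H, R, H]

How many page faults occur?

7

D: miss, frames (D)
R: miss, frames (D R)
D: hit
T: miss, frames (D R T)
Z: miss, evict R, frames (D T Z)
T: hit
Z: hit
H: miss, evict D, frames (T Z H)
T: hit
H: hit
M: miss, evict Z, frames (T H M)
H: hit
R: miss, evict M, frames (T H R)
H: hit
Page faults: 7.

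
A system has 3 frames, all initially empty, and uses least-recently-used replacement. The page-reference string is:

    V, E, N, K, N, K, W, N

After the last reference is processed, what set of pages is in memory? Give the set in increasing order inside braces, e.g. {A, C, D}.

V: fault, frames (V)
E: fault, frames (V E)
N: fault, frames (V E N)
K: fault, evict V, frames (E N K)
N: hit
K: hit
W: fault, evict E, frames (N K W)
N: hit

{K, N, W}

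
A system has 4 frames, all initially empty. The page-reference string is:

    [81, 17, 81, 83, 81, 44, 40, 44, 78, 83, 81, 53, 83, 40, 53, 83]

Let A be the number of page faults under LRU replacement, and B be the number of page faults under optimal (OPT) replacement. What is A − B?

Under LRU: F F . F . F F . F F F F . F . . → 10 faults.
Under OPT: F F . F . F F . F . . F . . . . → 7 faults.
A − B = 10 − 7 = 3.

3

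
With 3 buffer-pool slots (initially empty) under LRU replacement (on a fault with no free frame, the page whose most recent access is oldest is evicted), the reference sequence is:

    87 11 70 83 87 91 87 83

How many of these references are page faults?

6

87: miss, frames (87)
11: miss, frames (87 11)
70: miss, frames (87 11 70)
83: miss, evict 87, frames (11 70 83)
87: miss, evict 11, frames (70 83 87)
91: miss, evict 70, frames (83 87 91)
87: hit
83: hit
Page faults: 6.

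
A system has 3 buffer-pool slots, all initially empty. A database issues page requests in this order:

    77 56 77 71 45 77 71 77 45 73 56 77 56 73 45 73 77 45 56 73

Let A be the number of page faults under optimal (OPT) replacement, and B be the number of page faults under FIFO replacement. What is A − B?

-2

Under OPT: F F . F F . . . . F F . . . F . . . F . → 8 faults.
Under FIFO: F F . F F F . . . F F . . . F . F . . F → 10 faults.
A − B = 8 − 10 = -2.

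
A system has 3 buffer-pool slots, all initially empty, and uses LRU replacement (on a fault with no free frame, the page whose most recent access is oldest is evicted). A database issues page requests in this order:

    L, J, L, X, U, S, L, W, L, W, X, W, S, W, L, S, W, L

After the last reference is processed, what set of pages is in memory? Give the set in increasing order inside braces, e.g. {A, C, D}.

L → fault, frames (L)
J → fault, frames (L J)
L → hit
X → fault, frames (J L X)
U → fault, evict J, frames (L X U)
S → fault, evict L, frames (X U S)
L → fault, evict X, frames (U S L)
W → fault, evict U, frames (S L W)
L → hit
W → hit
X → fault, evict S, frames (L W X)
W → hit
S → fault, evict L, frames (X W S)
W → hit
L → fault, evict X, frames (S W L)
S → hit
W → hit
L → hit

{L, S, W}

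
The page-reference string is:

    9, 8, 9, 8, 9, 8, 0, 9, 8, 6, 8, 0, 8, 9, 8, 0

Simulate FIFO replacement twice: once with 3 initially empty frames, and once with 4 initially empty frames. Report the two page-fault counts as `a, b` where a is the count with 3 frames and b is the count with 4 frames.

7, 4

3 frames: F F . . . . F . . F . . . F F F → 7 faults.
4 frames: F F . . . . F . . F . . . . . . → 4 faults.
4 < 7: adding a frame reduced faults, as is typical.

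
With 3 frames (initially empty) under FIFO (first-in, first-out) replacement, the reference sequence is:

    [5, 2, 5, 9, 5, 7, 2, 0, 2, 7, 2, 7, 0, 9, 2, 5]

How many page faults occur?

5 -> miss, frames [5]
2 -> miss, frames [5, 2]
5 -> hit
9 -> miss, frames [5, 2, 9]
5 -> hit
7 -> miss, evict 5, frames [2, 9, 7]
2 -> hit
0 -> miss, evict 2, frames [9, 7, 0]
2 -> miss, evict 9, frames [7, 0, 2]
7 -> hit
2 -> hit
7 -> hit
0 -> hit
9 -> miss, evict 7, frames [0, 2, 9]
2 -> hit
5 -> miss, evict 0, frames [2, 9, 5]
Page faults: 8.

8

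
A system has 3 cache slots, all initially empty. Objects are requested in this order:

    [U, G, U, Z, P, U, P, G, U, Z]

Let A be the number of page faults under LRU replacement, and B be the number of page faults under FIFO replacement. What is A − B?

Under LRU: F F . F F . . F . F → 6 faults.
Under FIFO: F F . F F F . F . F → 7 faults.
A − B = 6 − 7 = -1.

-1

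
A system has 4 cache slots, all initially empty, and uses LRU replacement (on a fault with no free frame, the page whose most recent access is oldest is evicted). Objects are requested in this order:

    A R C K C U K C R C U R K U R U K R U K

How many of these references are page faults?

5

A -> fault, frames [A]
R -> fault, frames [A, R]
C -> fault, frames [A, R, C]
K -> fault, frames [A, R, C, K]
C -> hit
U -> fault, evict A, frames [R, K, C, U]
K -> hit
C -> hit
R -> hit
C -> hit
U -> hit
R -> hit
K -> hit
U -> hit
R -> hit
U -> hit
K -> hit
R -> hit
U -> hit
K -> hit
Page faults: 5.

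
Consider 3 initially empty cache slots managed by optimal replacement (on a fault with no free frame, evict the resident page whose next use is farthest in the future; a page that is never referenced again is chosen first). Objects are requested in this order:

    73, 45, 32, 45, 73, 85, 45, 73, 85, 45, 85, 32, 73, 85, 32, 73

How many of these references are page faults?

73 -> fault, frames (73)
45 -> fault, frames (73 45)
32 -> fault, frames (73 45 32)
45 -> hit
73 -> hit
85 -> fault, evict 32, frames (73 45 85)
45 -> hit
73 -> hit
85 -> hit
45 -> hit
85 -> hit
32 -> fault, evict 45, frames (73 85 32)
73 -> hit
85 -> hit
32 -> hit
73 -> hit
Page faults: 5.

5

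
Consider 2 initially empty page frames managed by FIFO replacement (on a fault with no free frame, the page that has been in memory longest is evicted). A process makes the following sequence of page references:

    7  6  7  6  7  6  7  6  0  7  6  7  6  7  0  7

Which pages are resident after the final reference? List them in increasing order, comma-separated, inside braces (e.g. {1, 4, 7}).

{0, 7}

7: miss, frames [7]
6: miss, frames [7, 6]
7: hit
6: hit
7: hit
6: hit
7: hit
6: hit
0: miss, evict 7, frames [6, 0]
7: miss, evict 6, frames [0, 7]
6: miss, evict 0, frames [7, 6]
7: hit
6: hit
7: hit
0: miss, evict 7, frames [6, 0]
7: miss, evict 6, frames [0, 7]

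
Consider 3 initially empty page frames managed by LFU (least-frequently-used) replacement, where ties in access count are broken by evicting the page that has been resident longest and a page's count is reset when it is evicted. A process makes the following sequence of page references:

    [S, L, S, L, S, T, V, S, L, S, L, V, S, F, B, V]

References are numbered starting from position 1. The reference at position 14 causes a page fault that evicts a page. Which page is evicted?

pos 1: S → fault, frames [S]
pos 2: L → fault, frames [S, L]
pos 3: S → hit
pos 4: L → hit
pos 5: S → hit
pos 6: T → fault, frames [S, L, T]
pos 7: V → fault, evict T, frames [S, L, V]
pos 8: S → hit
pos 9: L → hit
pos 10: S → hit
pos 11: L → hit
pos 12: V → hit
pos 13: S → hit
pos 14: F → fault, evict V, frames [S, L, F]
At position 14, page V is evicted.

V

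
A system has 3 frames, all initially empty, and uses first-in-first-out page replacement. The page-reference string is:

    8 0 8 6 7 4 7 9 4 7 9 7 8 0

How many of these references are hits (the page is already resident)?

6

8 -> fault, frames (8)
0 -> fault, frames (8 0)
8 -> hit
6 -> fault, frames (8 0 6)
7 -> fault, evict 8, frames (0 6 7)
4 -> fault, evict 0, frames (6 7 4)
7 -> hit
9 -> fault, evict 6, frames (7 4 9)
4 -> hit
7 -> hit
9 -> hit
7 -> hit
8 -> fault, evict 7, frames (4 9 8)
0 -> fault, evict 4, frames (9 8 0)
Hits: 6.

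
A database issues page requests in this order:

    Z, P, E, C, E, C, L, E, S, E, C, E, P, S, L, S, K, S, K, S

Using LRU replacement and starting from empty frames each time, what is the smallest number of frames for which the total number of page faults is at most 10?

f=1: 20 faults
f=2: 12 faults
f=3: 11 faults
f=4: 9 faults
f=5: 7 faults
f=6: 7 faults
f=7: 7 faults
Smallest f with faults ≤ 10 is 4.

4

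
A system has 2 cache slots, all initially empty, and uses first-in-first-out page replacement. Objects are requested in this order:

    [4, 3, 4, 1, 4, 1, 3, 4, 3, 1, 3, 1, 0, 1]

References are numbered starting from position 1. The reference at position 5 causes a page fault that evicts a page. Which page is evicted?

pos 1: 4: fault, frames [4]
pos 2: 3: fault, frames [4, 3]
pos 3: 4: hit
pos 4: 1: fault, evict 4, frames [3, 1]
pos 5: 4: fault, evict 3, frames [1, 4]
At position 5, page 3 is evicted.

3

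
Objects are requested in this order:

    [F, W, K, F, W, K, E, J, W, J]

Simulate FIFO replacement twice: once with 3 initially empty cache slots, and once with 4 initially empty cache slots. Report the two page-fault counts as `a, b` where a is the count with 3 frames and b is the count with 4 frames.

3 frames: F F F . . . F F F . → 6 faults.
4 frames: F F F . . . F F . . → 5 faults.
5 < 6: adding a frame reduced faults, as is typical.

6, 5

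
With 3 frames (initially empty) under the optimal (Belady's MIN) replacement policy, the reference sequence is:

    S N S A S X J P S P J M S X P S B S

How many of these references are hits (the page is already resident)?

S → miss, frames {S}
N → miss, frames {S,N}
S → hit
A → miss, frames {S,N,A}
S → hit
X → miss, evict A, frames {S,N,X}
J → miss, evict N, frames {S,X,J}
P → miss, evict X, frames {S,J,P}
S → hit
P → hit
J → hit
M → miss, evict J, frames {S,P,M}
S → hit
X → miss, evict M, frames {S,P,X}
P → hit
S → hit
B → miss, evict X, frames {S,P,B}
S → hit
Hits: 9.

9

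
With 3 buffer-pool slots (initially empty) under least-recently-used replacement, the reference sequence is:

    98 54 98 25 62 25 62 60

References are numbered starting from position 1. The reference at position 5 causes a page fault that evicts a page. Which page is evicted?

pos 1: 98 → fault, frames [98]
pos 2: 54 → fault, frames [98, 54]
pos 3: 98 → hit
pos 4: 25 → fault, frames [54, 98, 25]
pos 5: 62 → fault, evict 54, frames [98, 25, 62]
At position 5, page 54 is evicted.

54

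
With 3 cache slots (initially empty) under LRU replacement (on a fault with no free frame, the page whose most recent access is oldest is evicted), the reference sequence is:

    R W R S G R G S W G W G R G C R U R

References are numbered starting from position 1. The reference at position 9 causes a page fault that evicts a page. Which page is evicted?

pos 1: R → miss, frames [R]
pos 2: W → miss, frames [R, W]
pos 3: R → hit
pos 4: S → miss, frames [W, R, S]
pos 5: G → miss, evict W, frames [R, S, G]
pos 6: R → hit
pos 7: G → hit
pos 8: S → hit
pos 9: W → miss, evict R, frames [G, S, W]
At position 9, page R is evicted.

R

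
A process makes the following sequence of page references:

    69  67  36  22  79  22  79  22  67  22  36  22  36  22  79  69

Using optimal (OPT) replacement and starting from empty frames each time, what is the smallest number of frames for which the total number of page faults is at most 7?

3

f=1: 16 faults
f=2: 9 faults
f=3: 7 faults
f=4: 6 faults
f=5: 5 faults
Smallest f with faults ≤ 7 is 3.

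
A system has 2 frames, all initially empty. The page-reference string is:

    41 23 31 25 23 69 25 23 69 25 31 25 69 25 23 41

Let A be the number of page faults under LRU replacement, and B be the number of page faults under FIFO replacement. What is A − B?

-1

Under LRU: F F F F F F F F F F F . F . F F → 14 faults.
Under FIFO: F F F F F F F F F F F . F F F F → 15 faults.
A − B = 14 − 15 = -1.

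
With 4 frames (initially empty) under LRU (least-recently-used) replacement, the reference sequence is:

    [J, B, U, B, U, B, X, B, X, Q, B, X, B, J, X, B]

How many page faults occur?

6

J -> miss, frames (J)
B -> miss, frames (J B)
U -> miss, frames (J B U)
B -> hit
U -> hit
B -> hit
X -> miss, frames (J U B X)
B -> hit
X -> hit
Q -> miss, evict J, frames (U B X Q)
B -> hit
X -> hit
B -> hit
J -> miss, evict U, frames (Q X B J)
X -> hit
B -> hit
Page faults: 6.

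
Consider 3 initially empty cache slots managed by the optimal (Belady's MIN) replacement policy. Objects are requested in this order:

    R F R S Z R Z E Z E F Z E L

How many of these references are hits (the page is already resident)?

R -> fault, frames [R]
F -> fault, frames [R, F]
R -> hit
S -> fault, frames [R, F, S]
Z -> fault, evict S, frames [R, F, Z]
R -> hit
Z -> hit
E -> fault, evict R, frames [F, Z, E]
Z -> hit
E -> hit
F -> hit
Z -> hit
E -> hit
L -> fault, evict E, frames [F, Z, L]
Hits: 8.

8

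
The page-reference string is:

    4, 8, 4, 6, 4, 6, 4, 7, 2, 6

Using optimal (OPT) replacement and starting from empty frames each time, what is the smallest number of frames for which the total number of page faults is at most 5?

f=1: 10 faults
f=2: 5 faults
f=3: 5 faults
f=4: 5 faults
f=5: 5 faults
Smallest f with faults ≤ 5 is 2.

2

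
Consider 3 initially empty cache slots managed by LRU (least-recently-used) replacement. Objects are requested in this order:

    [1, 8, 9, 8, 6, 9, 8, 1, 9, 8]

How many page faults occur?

1: miss, frames [1]
8: miss, frames [1, 8]
9: miss, frames [1, 8, 9]
8: hit
6: miss, evict 1, frames [9, 8, 6]
9: hit
8: hit
1: miss, evict 6, frames [9, 8, 1]
9: hit
8: hit
Page faults: 5.

5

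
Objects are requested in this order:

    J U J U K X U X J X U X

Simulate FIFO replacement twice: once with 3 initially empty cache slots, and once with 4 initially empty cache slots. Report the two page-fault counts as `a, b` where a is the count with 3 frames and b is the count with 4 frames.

6, 4

3 frames: F F . . F F . . F . F . → 6 faults.
4 frames: F F . . F F . . . . . . → 4 faults.
4 < 6: adding a frame reduced faults, as is typical.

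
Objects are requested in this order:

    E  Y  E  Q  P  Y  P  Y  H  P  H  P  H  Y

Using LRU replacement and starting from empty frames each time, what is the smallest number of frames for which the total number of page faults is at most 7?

3

f=1: 14 faults
f=2: 8 faults
f=3: 6 faults
f=4: 5 faults
f=5: 5 faults
Smallest f with faults ≤ 7 is 3.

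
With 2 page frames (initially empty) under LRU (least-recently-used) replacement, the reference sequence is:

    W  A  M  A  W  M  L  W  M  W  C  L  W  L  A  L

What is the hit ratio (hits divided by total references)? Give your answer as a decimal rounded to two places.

W -> miss, frames {W}
A -> miss, frames {W,A}
M -> miss, evict W, frames {A,M}
A -> hit
W -> miss, evict M, frames {A,W}
M -> miss, evict A, frames {W,M}
L -> miss, evict W, frames {M,L}
W -> miss, evict M, frames {L,W}
M -> miss, evict L, frames {W,M}
W -> hit
C -> miss, evict M, frames {W,C}
L -> miss, evict W, frames {C,L}
W -> miss, evict C, frames {L,W}
L -> hit
A -> miss, evict W, frames {L,A}
L -> hit
Hits: 4 of 16 references → 4/16 = 0.2500.

0.25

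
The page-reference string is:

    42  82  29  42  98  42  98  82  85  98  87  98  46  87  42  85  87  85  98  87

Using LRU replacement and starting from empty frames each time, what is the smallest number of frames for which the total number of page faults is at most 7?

6

f=1: 20 faults
f=2: 16 faults
f=3: 11 faults
f=4: 10 faults
f=5: 8 faults
f=6: 7 faults
f=7: 7 faults
Smallest f with faults ≤ 7 is 6.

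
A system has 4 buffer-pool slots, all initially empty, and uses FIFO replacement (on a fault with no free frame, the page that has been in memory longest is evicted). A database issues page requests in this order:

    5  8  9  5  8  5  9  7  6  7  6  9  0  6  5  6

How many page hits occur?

5: miss, frames (5)
8: miss, frames (5 8)
9: miss, frames (5 8 9)
5: hit
8: hit
5: hit
9: hit
7: miss, frames (5 8 9 7)
6: miss, evict 5, frames (8 9 7 6)
7: hit
6: hit
9: hit
0: miss, evict 8, frames (9 7 6 0)
6: hit
5: miss, evict 9, frames (7 6 0 5)
6: hit
Hits: 9.

9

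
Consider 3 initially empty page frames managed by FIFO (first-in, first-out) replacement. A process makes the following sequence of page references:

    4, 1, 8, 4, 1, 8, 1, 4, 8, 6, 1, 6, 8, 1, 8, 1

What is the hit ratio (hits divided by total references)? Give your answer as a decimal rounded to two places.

0.75

4 → miss, frames [4]
1 → miss, frames [4, 1]
8 → miss, frames [4, 1, 8]
4 → hit
1 → hit
8 → hit
1 → hit
4 → hit
8 → hit
6 → miss, evict 4, frames [1, 8, 6]
1 → hit
6 → hit
8 → hit
1 → hit
8 → hit
1 → hit
Hits: 12 of 16 references → 12/16 = 0.7500.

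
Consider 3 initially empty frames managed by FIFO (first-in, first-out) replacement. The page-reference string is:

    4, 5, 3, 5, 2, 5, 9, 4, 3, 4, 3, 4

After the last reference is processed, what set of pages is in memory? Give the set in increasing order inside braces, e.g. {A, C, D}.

4 → fault, frames (4)
5 → fault, frames (4 5)
3 → fault, frames (4 5 3)
5 → hit
2 → fault, evict 4, frames (5 3 2)
5 → hit
9 → fault, evict 5, frames (3 2 9)
4 → fault, evict 3, frames (2 9 4)
3 → fault, evict 2, frames (9 4 3)
4 → hit
3 → hit
4 → hit

{3, 4, 9}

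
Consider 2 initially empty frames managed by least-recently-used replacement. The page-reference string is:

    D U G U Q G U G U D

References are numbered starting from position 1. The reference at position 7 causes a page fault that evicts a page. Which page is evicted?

Q

pos 1: D → miss, frames (D)
pos 2: U → miss, frames (D U)
pos 3: G → miss, evict D, frames (U G)
pos 4: U → hit
pos 5: Q → miss, evict G, frames (U Q)
pos 6: G → miss, evict U, frames (Q G)
pos 7: U → miss, evict Q, frames (G U)
At position 7, page Q is evicted.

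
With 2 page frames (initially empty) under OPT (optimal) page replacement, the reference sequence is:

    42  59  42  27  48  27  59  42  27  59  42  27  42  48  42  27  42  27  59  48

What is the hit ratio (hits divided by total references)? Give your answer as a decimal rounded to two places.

42 -> miss, frames [42]
59 -> miss, frames [42, 59]
42 -> hit
27 -> miss, evict 42, frames [59, 27]
48 -> miss, evict 59, frames [27, 48]
27 -> hit
59 -> miss, evict 48, frames [27, 59]
42 -> miss, evict 59, frames [27, 42]
27 -> hit
59 -> miss, evict 27, frames [42, 59]
42 -> hit
27 -> miss, evict 59, frames [42, 27]
42 -> hit
48 -> miss, evict 27, frames [42, 48]
42 -> hit
27 -> miss, evict 48, frames [42, 27]
42 -> hit
27 -> hit
59 -> miss, evict 27, frames [42, 59]
48 -> miss, evict 59, frames [42, 48]
Hits: 8 of 20 references → 8/20 = 0.4000.

0.40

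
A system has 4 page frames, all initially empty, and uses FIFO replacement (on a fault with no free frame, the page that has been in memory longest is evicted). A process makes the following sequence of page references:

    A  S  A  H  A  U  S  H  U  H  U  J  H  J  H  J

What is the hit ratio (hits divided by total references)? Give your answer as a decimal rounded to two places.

0.69

A → miss, frames {A}
S → miss, frames {A,S}
A → hit
H → miss, frames {A,S,H}
A → hit
U → miss, frames {A,S,H,U}
S → hit
H → hit
U → hit
H → hit
U → hit
J → miss, evict A, frames {S,H,U,J}
H → hit
J → hit
H → hit
J → hit
Hits: 11 of 16 references → 11/16 = 0.6875.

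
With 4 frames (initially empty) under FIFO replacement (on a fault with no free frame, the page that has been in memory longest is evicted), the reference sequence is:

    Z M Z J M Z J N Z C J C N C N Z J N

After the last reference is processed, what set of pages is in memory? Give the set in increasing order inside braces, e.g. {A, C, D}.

Z: fault, frames [Z]
M: fault, frames [Z, M]
Z: hit
J: fault, frames [Z, M, J]
M: hit
Z: hit
J: hit
N: fault, frames [Z, M, J, N]
Z: hit
C: fault, evict Z, frames [M, J, N, C]
J: hit
C: hit
N: hit
C: hit
N: hit
Z: fault, evict M, frames [J, N, C, Z]
J: hit
N: hit

{C, J, N, Z}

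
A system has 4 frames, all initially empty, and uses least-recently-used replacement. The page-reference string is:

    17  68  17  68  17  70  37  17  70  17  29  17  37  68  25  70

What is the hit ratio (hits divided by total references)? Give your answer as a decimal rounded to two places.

17 -> miss, frames (17)
68 -> miss, frames (17 68)
17 -> hit
68 -> hit
17 -> hit
70 -> miss, frames (68 17 70)
37 -> miss, frames (68 17 70 37)
17 -> hit
70 -> hit
17 -> hit
29 -> miss, evict 68, frames (37 70 17 29)
17 -> hit
37 -> hit
68 -> miss, evict 70, frames (29 17 37 68)
25 -> miss, evict 29, frames (17 37 68 25)
70 -> miss, evict 17, frames (37 68 25 70)
Hits: 8 of 16 references → 8/16 = 0.5000.

0.50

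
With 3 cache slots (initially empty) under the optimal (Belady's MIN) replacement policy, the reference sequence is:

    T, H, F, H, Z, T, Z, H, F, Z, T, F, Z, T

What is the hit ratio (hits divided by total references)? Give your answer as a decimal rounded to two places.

T -> fault, frames {T}
H -> fault, frames {T,H}
F -> fault, frames {T,H,F}
H -> hit
Z -> fault, evict F, frames {T,H,Z}
T -> hit
Z -> hit
H -> hit
F -> fault, evict H, frames {T,Z,F}
Z -> hit
T -> hit
F -> hit
Z -> hit
T -> hit
Hits: 9 of 14 references → 9/14 = 0.6429.

0.64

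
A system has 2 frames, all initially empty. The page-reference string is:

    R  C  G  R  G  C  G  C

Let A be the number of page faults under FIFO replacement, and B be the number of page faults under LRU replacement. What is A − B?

1

Under FIFO: F F F F . F F . → 6 faults.
Under LRU: F F F F . F . . → 5 faults.
A − B = 6 − 5 = 1.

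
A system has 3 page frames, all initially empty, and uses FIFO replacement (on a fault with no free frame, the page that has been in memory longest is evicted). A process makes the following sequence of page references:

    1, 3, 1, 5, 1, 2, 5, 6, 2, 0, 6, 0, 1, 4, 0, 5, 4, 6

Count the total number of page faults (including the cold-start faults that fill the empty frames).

1: fault, frames [1]
3: fault, frames [1, 3]
1: hit
5: fault, frames [1, 3, 5]
1: hit
2: fault, evict 1, frames [3, 5, 2]
5: hit
6: fault, evict 3, frames [5, 2, 6]
2: hit
0: fault, evict 5, frames [2, 6, 0]
6: hit
0: hit
1: fault, evict 2, frames [6, 0, 1]
4: fault, evict 6, frames [0, 1, 4]
0: hit
5: fault, evict 0, frames [1, 4, 5]
4: hit
6: fault, evict 1, frames [4, 5, 6]
Page faults: 10.

10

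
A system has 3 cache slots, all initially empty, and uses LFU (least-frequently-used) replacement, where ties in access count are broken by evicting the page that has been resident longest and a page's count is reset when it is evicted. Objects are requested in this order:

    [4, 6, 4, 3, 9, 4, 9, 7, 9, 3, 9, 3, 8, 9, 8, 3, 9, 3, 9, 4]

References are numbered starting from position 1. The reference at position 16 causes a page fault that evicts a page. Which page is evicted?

pos 1: 4 -> miss, frames {4}
pos 2: 6 -> miss, frames {4,6}
pos 3: 4 -> hit
pos 4: 3 -> miss, frames {4,6,3}
pos 5: 9 -> miss, evict 6, frames {4,3,9}
pos 6: 4 -> hit
pos 7: 9 -> hit
pos 8: 7 -> miss, evict 3, frames {4,9,7}
pos 9: 9 -> hit
pos 10: 3 -> miss, evict 7, frames {4,9,3}
pos 11: 9 -> hit
pos 12: 3 -> hit
pos 13: 8 -> miss, evict 3, frames {4,9,8}
pos 14: 9 -> hit
pos 15: 8 -> hit
pos 16: 3 -> miss, evict 8, frames {4,9,3}
At position 16, page 8 is evicted.

8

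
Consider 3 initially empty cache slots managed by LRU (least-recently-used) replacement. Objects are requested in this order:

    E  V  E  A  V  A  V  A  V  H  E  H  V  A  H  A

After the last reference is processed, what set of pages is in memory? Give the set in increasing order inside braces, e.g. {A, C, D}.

{A, H, V}

E → fault, frames [E]
V → fault, frames [E, V]
E → hit
A → fault, frames [V, E, A]
V → hit
A → hit
V → hit
A → hit
V → hit
H → fault, evict E, frames [A, V, H]
E → fault, evict A, frames [V, H, E]
H → hit
V → hit
A → fault, evict E, frames [H, V, A]
H → hit
A → hit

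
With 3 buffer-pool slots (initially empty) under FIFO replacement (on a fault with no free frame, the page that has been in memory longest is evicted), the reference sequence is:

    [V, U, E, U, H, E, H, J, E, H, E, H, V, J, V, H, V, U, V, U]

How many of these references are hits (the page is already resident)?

V → fault, frames (V)
U → fault, frames (V U)
E → fault, frames (V U E)
U → hit
H → fault, evict V, frames (U E H)
E → hit
H → hit
J → fault, evict U, frames (E H J)
E → hit
H → hit
E → hit
H → hit
V → fault, evict E, frames (H J V)
J → hit
V → hit
H → hit
V → hit
U → fault, evict H, frames (J V U)
V → hit
U → hit
Hits: 13.

13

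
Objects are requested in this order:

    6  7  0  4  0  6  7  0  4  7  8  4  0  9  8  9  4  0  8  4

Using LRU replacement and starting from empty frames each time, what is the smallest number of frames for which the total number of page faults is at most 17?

f=1: 20 faults
f=2: 18 faults
f=3: 14 faults
f=4: 6 faults
f=5: 6 faults
f=6: 6 faults
Smallest f with faults ≤ 17 is 3.

3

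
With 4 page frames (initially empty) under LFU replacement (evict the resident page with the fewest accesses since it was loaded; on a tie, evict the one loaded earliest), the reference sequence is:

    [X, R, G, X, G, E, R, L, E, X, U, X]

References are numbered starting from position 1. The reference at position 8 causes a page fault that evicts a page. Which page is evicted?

E

pos 1: X → miss, frames {X}
pos 2: R → miss, frames {X,R}
pos 3: G → miss, frames {X,R,G}
pos 4: X → hit
pos 5: G → hit
pos 6: E → miss, frames {X,R,G,E}
pos 7: R → hit
pos 8: L → miss, evict E, frames {X,R,G,L}
At position 8, page E is evicted.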